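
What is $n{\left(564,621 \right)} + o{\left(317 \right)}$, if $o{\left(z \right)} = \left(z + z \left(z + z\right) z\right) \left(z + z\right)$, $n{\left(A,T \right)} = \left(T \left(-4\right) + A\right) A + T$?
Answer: $40391275203$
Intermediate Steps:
$n{\left(A,T \right)} = T + A \left(A - 4 T\right)$ ($n{\left(A,T \right)} = \left(- 4 T + A\right) A + T = \left(A - 4 T\right) A + T = A \left(A - 4 T\right) + T = T + A \left(A - 4 T\right)$)
$o{\left(z \right)} = 2 z \left(z + 2 z^{3}\right)$ ($o{\left(z \right)} = \left(z + z 2 z z\right) 2 z = \left(z + 2 z^{2} z\right) 2 z = \left(z + 2 z^{3}\right) 2 z = 2 z \left(z + 2 z^{3}\right)$)
$n{\left(564,621 \right)} + o{\left(317 \right)} = \left(621 + 564^{2} - 2256 \cdot 621\right) + 317^{2} \left(2 + 4 \cdot 317^{2}\right) = \left(621 + 318096 - 1400976\right) + 100489 \left(2 + 4 \cdot 100489\right) = -1082259 + 100489 \left(2 + 401956\right) = -1082259 + 100489 \cdot 401958 = -1082259 + 40392357462 = 40391275203$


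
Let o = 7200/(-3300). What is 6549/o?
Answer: -24013/8 ≈ -3001.6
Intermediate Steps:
o = -24/11 (o = 7200*(-1/3300) = -24/11 ≈ -2.1818)
6549/o = 6549/(-24/11) = 6549*(-11/24) = -24013/8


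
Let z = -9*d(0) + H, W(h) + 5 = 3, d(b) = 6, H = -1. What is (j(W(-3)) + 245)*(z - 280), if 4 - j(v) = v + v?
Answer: -84755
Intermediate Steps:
W(h) = -2 (W(h) = -5 + 3 = -2)
j(v) = 4 - 2*v (j(v) = 4 - (v + v) = 4 - 2*v)
z = -55 (z = -9*6 - 1 = -54 - 1 = -55)
(j(W(-3)) + 245)*(z - 280) = ((4 - 2*(-2)) + 245)*(-55 - 280) = ((4 + 4) + 245)*(-335) = (8 + 245)*(-335) = 253*(-335) = -84755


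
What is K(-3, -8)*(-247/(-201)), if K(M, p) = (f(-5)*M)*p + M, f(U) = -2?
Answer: -4199/67 ≈ -62.672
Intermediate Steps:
K(M, p) = M - 2*M*p (K(M, p) = (-2*M)*p + M = -2*M*p + M = M - 2*M*p)
K(-3, -8)*(-247/(-201)) = (-3*(1 - 2*(-8)))*(-247/(-201)) = (-3*(1 + 16))*(-247*(-1/201)) = -3*17*(247/201) = -51*247/201 = -4199/67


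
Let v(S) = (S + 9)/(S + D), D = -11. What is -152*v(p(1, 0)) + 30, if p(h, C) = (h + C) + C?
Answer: 182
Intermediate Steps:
p(h, C) = h + 2*C (p(h, C) = (C + h) + C = h + 2*C)
v(S) = (9 + S)/(-11 + S) (v(S) = (S + 9)/(S - 11) = (9 + S)/(-11 + S))
-152*v(p(1, 0)) + 30 = -152*(9 + (1 + 2*0))/(-11 + (1 + 2*0)) + 30 = -152*(9 + (1 + 0))/(-11 + (1 + 0)) + 30 = -152*(9 + 1)/(-11 + 1) + 30 = -152*10/(-10) + 30 = -(-76)*10/5 + 30 = -152*(-1) + 30 = 152 + 30 = 182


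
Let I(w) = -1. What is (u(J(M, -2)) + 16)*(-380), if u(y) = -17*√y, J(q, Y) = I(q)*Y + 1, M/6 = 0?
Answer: -6080 + 6460*√3 ≈ 5109.0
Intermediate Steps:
M = 0 (M = 6*0 = 0)
J(q, Y) = 1 - Y (J(q, Y) = -Y + 1 = 1 - Y)
(u(J(M, -2)) + 16)*(-380) = (-17*√(1 - 1*(-2)) + 16)*(-380) = (-17*√(1 + 2) + 16)*(-380) = (-17*√3 + 16)*(-380) = (16 - 17*√3)*(-380) = -6080 + 6460*√3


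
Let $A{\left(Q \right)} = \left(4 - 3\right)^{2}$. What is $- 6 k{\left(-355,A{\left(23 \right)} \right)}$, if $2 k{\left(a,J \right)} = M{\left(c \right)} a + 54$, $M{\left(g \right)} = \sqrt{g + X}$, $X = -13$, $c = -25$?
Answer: $-162 + 1065 i \sqrt{38} \approx -162.0 + 6565.1 i$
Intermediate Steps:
$A{\left(Q \right)} = 1$ ($A{\left(Q \right)} = 1^{2} = 1$)
$M{\left(g \right)} = \sqrt{-13 + g}$ ($M{\left(g \right)} = \sqrt{g - 13} = \sqrt{-13 + g}$)
$k{\left(a,J \right)} = 27 + \frac{i a \sqrt{38}}{2}$ ($k{\left(a,J \right)} = \frac{\sqrt{-13 - 25} a + 54}{2} = \frac{\sqrt{-38} a + 54}{2} = \frac{i \sqrt{38} a + 54}{2} = \frac{i a \sqrt{38} + 54}{2} = \frac{54 + i a \sqrt{38}}{2} = 27 + \frac{i a \sqrt{38}}{2}$)
$- 6 k{\left(-355,A{\left(23 \right)} \right)} = - 6 \left(27 + \frac{1}{2} i \left(-355\right) \sqrt{38}\right) = - 6 \left(27 - \frac{355 i \sqrt{38}}{2}\right) = -162 + 1065 i \sqrt{38}$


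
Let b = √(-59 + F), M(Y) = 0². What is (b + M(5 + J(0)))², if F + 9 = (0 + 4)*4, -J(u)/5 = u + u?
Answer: -52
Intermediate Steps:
J(u) = -10*u (J(u) = -5*(u + u) = -10*u)
F = 7 (F = -9 + (0 + 4)*4 = -9 + 4*4 = -9 + 16 = 7)
M(Y) = 0
b = 2*I*√13 (b = √(-59 + 7) = √(-52) = 2*I*√13 ≈ 7.2111*I)
(b + M(5 + J(0)))² = (2*I*√13 + 0)² = (2*I*√13)² = -52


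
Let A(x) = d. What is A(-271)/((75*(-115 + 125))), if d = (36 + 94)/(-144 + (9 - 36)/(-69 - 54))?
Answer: -533/442125 ≈ -0.0012055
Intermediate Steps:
d = -1066/1179 (d = 130/(-144 - 27/(-123)) = 130/(-144 - 27*(-1/123)) = 130/(-144 + 9/41) = 130/(-5895/41) = 130*(-41/5895) = -1066/1179 ≈ -0.90416)
A(x) = -1066/1179
A(-271)/((75*(-115 + 125))) = -1066*1/(75*(-115 + 125))/1179 = -1066/(1179*(75*10)) = -1066/1179/750 = -1066/1179*1/750 = -533/442125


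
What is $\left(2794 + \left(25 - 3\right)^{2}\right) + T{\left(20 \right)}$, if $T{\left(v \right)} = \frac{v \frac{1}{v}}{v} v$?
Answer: $3279$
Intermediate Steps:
$T{\left(v \right)} = 1$ ($T{\left(v \right)} = 1 \frac{1}{v} v = \frac{v}{v} = 1$)
$\left(2794 + \left(25 - 3\right)^{2}\right) + T{\left(20 \right)} = \left(2794 + \left(25 - 3\right)^{2}\right) + 1 = \left(2794 + 22^{2}\right) + 1 = \left(2794 + 484\right) + 1 = 3278 + 1 = 3279$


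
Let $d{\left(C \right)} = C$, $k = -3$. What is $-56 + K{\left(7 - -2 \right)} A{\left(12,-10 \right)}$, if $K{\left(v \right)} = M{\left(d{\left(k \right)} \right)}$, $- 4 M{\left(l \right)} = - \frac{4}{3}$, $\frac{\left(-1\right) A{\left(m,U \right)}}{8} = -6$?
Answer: $-40$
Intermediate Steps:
$A{\left(m,U \right)} = 48$ ($A{\left(m,U \right)} = \left(-8\right) \left(-6\right) = 48$)
$M{\left(l \right)} = \frac{1}{3}$ ($M{\left(l \right)} = - \frac{\left(-4\right) \frac{1}{3}}{4} = \left(- \frac{1}{4}\right) \left(- \frac{4}{3}\right) = \frac{1}{3}$)
$K{\left(v \right)} = \frac{1}{3}$
$-56 + K{\left(7 - -2 \right)} A{\left(12,-10 \right)} = -56 + \frac{1}{3} \cdot 48 = -56 + 16 = -40$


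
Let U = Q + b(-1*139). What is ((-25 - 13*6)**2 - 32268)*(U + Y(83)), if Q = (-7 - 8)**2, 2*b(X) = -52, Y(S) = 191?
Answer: -8447010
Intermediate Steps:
b(X) = -26 (b(X) = (1/2)*(-52) = -26)
Q = 225 (Q = (-15)**2 = 225)
U = 199 (U = 225 - 26 = 199)
((-25 - 13*6)**2 - 32268)*(U + Y(83)) = ((-25 - 13*6)**2 - 32268)*(199 + 191) = ((-25 - 78)**2 - 32268)*390 = ((-103)**2 - 32268)*390 = (10609 - 32268)*390 = -21659*390 = -8447010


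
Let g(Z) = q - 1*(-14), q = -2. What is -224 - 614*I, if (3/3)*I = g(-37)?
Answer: -7592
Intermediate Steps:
g(Z) = 12 (g(Z) = -2 - 1*(-14) = -2 + 14 = 12)
I = 12
-224 - 614*I = -224 - 614*12 = -224 - 7368 = -7592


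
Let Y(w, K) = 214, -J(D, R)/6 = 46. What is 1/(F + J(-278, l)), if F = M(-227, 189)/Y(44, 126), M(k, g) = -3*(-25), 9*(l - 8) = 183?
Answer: -214/58989 ≈ -0.0036278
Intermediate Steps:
l = 85/3 (l = 8 + (1/9)*183 = 8 + 61/3 = 85/3 ≈ 28.333)
J(D, R) = -276 (J(D, R) = -6*46 = -276)
M(k, g) = 75
F = 75/214 ≈ 0.35047
1/(F + J(-278, l)) = 1/(75/214 - 276) = 1/(-58989/214) = -214/58989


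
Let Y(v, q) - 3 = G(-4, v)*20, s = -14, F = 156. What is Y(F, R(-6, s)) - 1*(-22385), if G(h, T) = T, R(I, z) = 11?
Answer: 25508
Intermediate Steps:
Y(v, q) = 3 + 20*v (Y(v, q) = 3 + v*20 = 3 + 20*v)
Y(F, R(-6, s)) - 1*(-22385) = (3 + 20*156) - 1*(-22385) = (3 + 3120) + 22385 = 3123 + 22385 = 25508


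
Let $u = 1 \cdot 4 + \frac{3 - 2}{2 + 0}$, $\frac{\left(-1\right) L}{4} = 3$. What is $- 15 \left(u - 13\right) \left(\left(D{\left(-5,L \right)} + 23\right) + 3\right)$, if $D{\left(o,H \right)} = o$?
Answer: $\frac{5355}{2} \approx 2677.5$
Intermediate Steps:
$L = -12$ ($L = \left(-4\right) 3 = -12$)
$u = \frac{9}{2}$ ($u = 4 + 1 \cdot \frac{1}{2} = 4 + \frac{1}{2} = \frac{9}{2} \approx 4.5$)
$- 15 \left(u - 13\right) \left(\left(D{\left(-5,L \right)} + 23\right) + 3\right) = - 15 \left(\frac{9}{2} - 13\right) \left(\left(-5 + 23\right) + 3\right) = \left(-15\right) \left(- \frac{17}{2}\right) \left(18 + 3\right) = \frac{255}{2} \cdot 21 = \frac{5355}{2}$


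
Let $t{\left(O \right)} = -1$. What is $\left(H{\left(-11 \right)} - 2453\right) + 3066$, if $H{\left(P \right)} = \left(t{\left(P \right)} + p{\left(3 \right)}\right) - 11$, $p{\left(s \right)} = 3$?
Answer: $604$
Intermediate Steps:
$H{\left(P \right)} = -9$ ($H{\left(P \right)} = \left(-1 + 3\right) - 11 = 2 - 11 = -9$)
$\left(H{\left(-11 \right)} - 2453\right) + 3066 = \left(-9 - 2453\right) + 3066 = -2462 + 3066 = 604$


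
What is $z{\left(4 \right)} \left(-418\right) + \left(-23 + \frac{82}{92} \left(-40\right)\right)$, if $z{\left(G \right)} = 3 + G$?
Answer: $- \frac{68647}{23} \approx -2984.7$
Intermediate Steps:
$z{\left(4 \right)} \left(-418\right) + \left(-23 + \frac{82}{92} \left(-40\right)\right) = \left(3 + 4\right) \left(-418\right) + \left(-23 + \frac{82}{92} \left(-40\right)\right) = 7 \left(-418\right) + \left(-23 + 82 \cdot \frac{1}{92} \left(-40\right)\right) = -2926 + \left(-23 + \frac{41}{46} \left(-40\right)\right) = -2926 - \frac{1349}{23} = - \frac{68647}{23}$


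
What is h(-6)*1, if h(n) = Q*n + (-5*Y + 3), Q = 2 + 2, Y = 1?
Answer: -26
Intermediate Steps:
Q = 4
h(n) = -2 + 4*n (h(n) = 4*n + (-5*1 + 3) = 4*n + (-5 + 3) = 4*n - 2 = -2 + 4*n)
h(-6)*1 = (-2 + 4*(-6))*1 = (-2 - 24)*1 = -26*1 = -26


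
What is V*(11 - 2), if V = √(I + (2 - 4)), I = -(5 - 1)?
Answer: 9*I*√6 ≈ 22.045*I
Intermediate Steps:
I = -4 (I = -1*4 = -4)
V = I*√6 (V = √(-4 + (2 - 4)) = √(-4 - 2) = √(-6) = I*√6 ≈ 2.4495*I)
V*(11 - 2) = (I*√6)*(11 - 2) = (I*√6)*9 = 9*I*√6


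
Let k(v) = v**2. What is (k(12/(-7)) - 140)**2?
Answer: 45104656/2401 ≈ 18786.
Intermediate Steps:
(k(12/(-7)) - 140)**2 = ((12/(-7))**2 - 140)**2 = ((12*(-1/7))**2 - 140)**2 = ((-12/7)**2 - 140)**2 = (144/49 - 140)**2 = (-6716/49)**2 = 45104656/2401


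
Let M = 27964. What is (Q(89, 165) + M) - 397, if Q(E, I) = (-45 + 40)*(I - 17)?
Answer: 26827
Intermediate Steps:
Q(E, I) = 85 - 5*I (Q(E, I) = -5*(-17 + I) = 85 - 5*I)
(Q(89, 165) + M) - 397 = ((85 - 5*165) + 27964) - 397 = ((85 - 825) + 27964) - 397 = (-740 + 27964) - 397 = 27224 - 397 = 26827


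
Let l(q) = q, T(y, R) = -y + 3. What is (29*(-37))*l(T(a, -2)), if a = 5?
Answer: 2146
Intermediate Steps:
T(y, R) = 3 - y
(29*(-37))*l(T(a, -2)) = (29*(-37))*(3 - 1*5) = -1073*(3 - 5) = -1073*(-2) = 2146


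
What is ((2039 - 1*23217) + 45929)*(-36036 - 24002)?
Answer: -1486000538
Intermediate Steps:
((2039 - 1*23217) + 45929)*(-36036 - 24002) = ((2039 - 23217) + 45929)*(-60038) = (-21178 + 45929)*(-60038) = 24751*(-60038) = -1486000538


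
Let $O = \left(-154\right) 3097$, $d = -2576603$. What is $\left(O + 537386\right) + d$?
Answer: $-2516155$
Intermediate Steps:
$O = -476938$
$\left(O + 537386\right) + d = \left(-476938 + 537386\right) - 2576603 = 60448 - 2576603 = -2516155$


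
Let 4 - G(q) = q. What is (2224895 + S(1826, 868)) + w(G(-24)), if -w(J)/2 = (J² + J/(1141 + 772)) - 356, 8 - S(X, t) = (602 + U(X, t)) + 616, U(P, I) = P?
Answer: 4248778683/1913 ≈ 2.2210e+6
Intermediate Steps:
G(q) = 4 - q
S(X, t) = -1210 - X (S(X, t) = 8 - ((602 + X) + 616) = 8 - (1218 + X) = 8 + (-1218 - X) = -1210 - X)
w(J) = 712 - 2*J² - 2*J/1913 (w(J) = -2*((J² + J/(1141 + 772)) - 356) = -2*((J² + J/1913) - 356) = -2*(-356 + J² + J/1913) = 712 - 2*J² - 2*J/1913)
(2224895 + S(1826, 868)) + w(G(-24)) = (2224895 + (-1210 - 1*1826)) + (712 - 2*(4 - 1*(-24))² - 2*(4 - 1*(-24))/1913) = (2224895 + (-1210 - 1826)) + (712 - 2*(4 + 24)² - 2*(4 + 24)/1913) = (2224895 - 3036) + (712 - 2*28² - 2/1913*28) = 2221859 + (712 - 2*784 - 56/1913) = 2221859 + (712 - 1568 - 56/1913) = 2221859 - 1637584/1913 = 4248778683/1913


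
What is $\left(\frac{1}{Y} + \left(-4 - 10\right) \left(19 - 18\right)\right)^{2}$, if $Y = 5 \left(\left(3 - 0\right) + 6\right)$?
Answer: $\frac{395641}{2025} \approx 195.38$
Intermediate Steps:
$Y = 45$ ($Y = 5 \left(\left(3 + 0\right) + 6\right) = 5 \left(3 + 6\right) = 5 \cdot 9 = 45$)
$\left(\frac{1}{Y} + \left(-4 - 10\right) \left(19 - 18\right)\right)^{2} = \left(\frac{1}{45} + \left(-4 - 10\right) \left(19 - 18\right)\right)^{2} = \left(\frac{1}{45} - 14\right)^{2} = \left(- \frac{629}{45}\right)^{2} = \frac{395641}{2025}$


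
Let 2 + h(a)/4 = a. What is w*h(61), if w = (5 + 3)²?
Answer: 15104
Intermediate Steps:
h(a) = -8 + 4*a
w = 64 (w = 8² = 64)
w*h(61) = 64*(-8 + 4*61) = 64*(-8 + 244) = 64*236 = 15104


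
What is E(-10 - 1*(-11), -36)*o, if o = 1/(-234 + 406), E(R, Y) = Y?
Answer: -9/43 ≈ -0.20930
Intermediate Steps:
o = 1/172 ≈ 0.0058140
E(-10 - 1*(-11), -36)*o = -36*1/172 = -9/43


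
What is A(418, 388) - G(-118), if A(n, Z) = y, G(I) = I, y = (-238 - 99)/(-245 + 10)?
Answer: 28067/235 ≈ 119.43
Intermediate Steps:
y = 337/235 (y = -337/(-235) = -337*(-1/235) = 337/235 ≈ 1.4340)
A(n, Z) = 337/235
A(418, 388) - G(-118) = 337/235 - 1*(-118) = 337/235 + 118 = 28067/235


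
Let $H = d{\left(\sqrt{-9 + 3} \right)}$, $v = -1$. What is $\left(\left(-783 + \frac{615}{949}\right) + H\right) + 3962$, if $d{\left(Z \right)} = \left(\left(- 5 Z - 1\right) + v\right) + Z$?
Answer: $\frac{3015588}{949} - 4 i \sqrt{6} \approx 3177.6 - 9.798 i$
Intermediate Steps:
$d{\left(Z \right)} = -2 - 4 Z$ ($d{\left(Z \right)} = \left(\left(- 5 Z - 1\right) - 1\right) + Z = \left(\left(-1 - 5 Z\right) - 1\right) + Z = \left(-2 - 5 Z\right) + Z = -2 - 4 Z$)
$H = -2 - 4 i \sqrt{6}$ ($H = -2 - 4 \sqrt{-9 + 3} = -2 - 4 \sqrt{-6} = -2 - 4 i \sqrt{6} \approx -2.0 - 9.798 i$)
$\left(\left(-783 + \frac{615}{949}\right) + H\right) + 3962 = \left(\left(-783 + \frac{615}{949}\right) - \left(2 + 4 i \sqrt{6}\right)\right) + 3962 = \left(- \frac{742452}{949} - \left(2 + 4 i \sqrt{6}\right)\right) + 3962 = \left(- \frac{744350}{949} - 4 i \sqrt{6}\right) + 3962 = \frac{3015588}{949} - 4 i \sqrt{6}$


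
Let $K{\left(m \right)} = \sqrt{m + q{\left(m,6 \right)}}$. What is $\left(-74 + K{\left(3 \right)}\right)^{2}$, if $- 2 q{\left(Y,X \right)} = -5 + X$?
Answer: $\frac{\left(148 - \sqrt{10}\right)^{2}}{4} \approx 5244.5$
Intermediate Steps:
$q{\left(Y,X \right)} = \frac{5}{2} - \frac{X}{2}$ ($q{\left(Y,X \right)} = - \frac{-5 + X}{2} = \frac{5}{2} - \frac{X}{2}$)
$K{\left(m \right)} = \sqrt{- \frac{1}{2} + m}$ ($K{\left(m \right)} = \sqrt{m + \left(\frac{5}{2} - 3\right)} = \sqrt{m - \frac{1}{2}} = \sqrt{- \frac{1}{2} + m}$)
$\left(-74 + K{\left(3 \right)}\right)^{2} = \left(-74 + \frac{\sqrt{-2 + 4 \cdot 3}}{2}\right)^{2} = \left(-74 + \frac{\sqrt{-2 + 12}}{2}\right)^{2} = \left(-74 + \frac{\sqrt{10}}{2}\right)^{2}$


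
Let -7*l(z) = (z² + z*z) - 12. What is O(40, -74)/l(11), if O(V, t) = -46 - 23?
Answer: 21/10 ≈ 2.1000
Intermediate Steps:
l(z) = 12/7 - 2*z²/7 (l(z) = -((z² + z*z) - 12)/7 = -((z² + z²) - 12)/7 = -(2*z² - 12)/7 = -(-12 + 2*z²)/7 = 12/7 - 2*z²/7)
O(V, t) = -69
O(40, -74)/l(11) = -69/(12/7 - 2/7*11²) = -69/(12/7 - 2/7*121) = -69/(12/7 - 242/7) = -69/(-230/7) = -69*(-7/230) = 21/10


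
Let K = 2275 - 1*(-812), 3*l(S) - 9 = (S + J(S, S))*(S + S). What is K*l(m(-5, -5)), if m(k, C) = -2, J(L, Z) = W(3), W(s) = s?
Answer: 5145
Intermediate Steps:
J(L, Z) = 3
l(S) = 3 + 2*S*(3 + S)/3 (l(S) = 3 + ((S + 3)*(S + S))/3 = 3 + ((3 + S)*(2*S))/3 = 3 + (2*S*(3 + S))/3 = 3 + 2*S*(3 + S)/3)
K = 3087 (K = 2275 + 812 = 3087)
K*l(m(-5, -5)) = 3087*(3 + 2*(-2) + (2/3)*(-2)**2) = 3087*(3 - 4 + (2/3)*4) = 3087*(3 - 4 + 8/3) = 3087*(5/3) = 5145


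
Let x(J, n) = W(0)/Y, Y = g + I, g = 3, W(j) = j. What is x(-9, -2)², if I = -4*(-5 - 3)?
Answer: 0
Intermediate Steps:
I = 32 (I = -4*(-8) = 32)
Y = 35 (Y = 3 + 32 = 35)
x(J, n) = 0 (x(J, n) = 0/35 = 0*(1/35) = 0)
x(-9, -2)² = 0² = 0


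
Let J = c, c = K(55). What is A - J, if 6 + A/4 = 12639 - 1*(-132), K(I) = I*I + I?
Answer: 47980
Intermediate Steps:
K(I) = I + I**2 (K(I) = I**2 + I = I + I**2)
c = 3080 (c = 55*(1 + 55) = 55*56 = 3080)
J = 3080
A = 51060 (A = -24 + 4*(12639 - 1*(-132)) = -24 + 4*(12639 + 132) = -24 + 4*12771 = -24 + 51084 = 51060)
A - J = 51060 - 1*3080 = 51060 - 3080 = 47980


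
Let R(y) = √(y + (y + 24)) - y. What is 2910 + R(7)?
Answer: 2903 + √38 ≈ 2909.2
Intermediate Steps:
R(y) = √(24 + 2*y) - y (R(y) = √(y + (24 + y)) - y = √(24 + 2*y) - y)
2910 + R(7) = 2910 + (√(24 + 2*7) - 1*7) = 2910 + (√(24 + 14) - 7) = 2910 + (√38 - 7) = 2910 + (-7 + √38) = 2903 + √38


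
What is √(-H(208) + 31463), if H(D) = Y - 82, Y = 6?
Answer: √31539 ≈ 177.59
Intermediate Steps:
H(D) = -76 (H(D) = 6 - 82 = -76)
√(-H(208) + 31463) = √(-1*(-76) + 31463) = √(76 + 31463) = √31539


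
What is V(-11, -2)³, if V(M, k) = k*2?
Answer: -64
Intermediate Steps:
V(M, k) = 2*k
V(-11, -2)³ = (2*(-2))³ = (-4)³ = -64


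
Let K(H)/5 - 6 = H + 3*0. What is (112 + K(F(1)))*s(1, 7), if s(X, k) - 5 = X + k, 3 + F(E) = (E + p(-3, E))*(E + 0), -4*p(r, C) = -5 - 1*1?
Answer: 3627/2 ≈ 1813.5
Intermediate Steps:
p(r, C) = 3/2 (p(r, C) = -(-5 - 1*1)/4 = -(-5 - 1)/4 = -¼*(-6) = 3/2)
F(E) = -3 + E*(3/2 + E) (F(E) = -3 + (E + 3/2)*(E + 0) = -3 + (3/2 + E)*E = -3 + E*(3/2 + E))
K(H) = 30 + 5*H (K(H) = 30 + 5*(H + 3*0) = 30 + 5*(H + 0) = 30 + 5*H)
s(X, k) = 5 + X + k (s(X, k) = 5 + (X + k) = 5 + X + k)
(112 + K(F(1)))*s(1, 7) = (112 + (30 + 5*(-3 + 1² + (3/2)*1)))*(5 + 1 + 7) = (112 + (30 + 5*(-3 + 1 + 3/2)))*13 = (112 + (30 + 5*(-½)))*13 = (112 + (30 - 5/2))*13 = (112 + 55/2)*13 = (279/2)*13 = 3627/2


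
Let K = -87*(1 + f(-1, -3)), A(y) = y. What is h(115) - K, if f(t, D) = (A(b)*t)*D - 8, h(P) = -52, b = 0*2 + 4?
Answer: 383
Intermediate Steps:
b = 4 (b = 0 + 4 = 4)
f(t, D) = -8 + 4*D*t (f(t, D) = (4*t)*D - 8 = 4*D*t - 8 = -8 + 4*D*t)
K = -435 (K = -87*(1 + (-8 + 4*(-3)*(-1))) = -87*(1 + (-8 + 12)) = -87*(1 + 4) = -87*5 = -435)
h(115) - K = -52 - 1*(-435) = -52 + 435 = 383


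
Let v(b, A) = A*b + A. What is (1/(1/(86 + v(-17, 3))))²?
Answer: 1444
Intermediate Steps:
v(b, A) = A + A*b
(1/(1/(86 + v(-17, 3))))² = (1/(1/(86 + 3*(1 - 17))))² = (1/(1/(86 + 3*(-16))))² = (1/(1/(86 - 48)))² = (1/(1/38))² = 38² = 1444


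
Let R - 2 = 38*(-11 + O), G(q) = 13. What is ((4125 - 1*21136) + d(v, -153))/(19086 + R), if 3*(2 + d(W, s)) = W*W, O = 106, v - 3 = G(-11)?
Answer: -50783/68094 ≈ -0.74578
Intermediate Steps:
v = 16 (v = 3 + 13 = 16)
R = 3612 (R = 2 + 38*(-11 + 106) = 2 + 38*95 = 2 + 3610 = 3612)
d(W, s) = -2 + W²/3 (d(W, s) = -2 + (W*W)/3 = -2 + W²/3)
((4125 - 1*21136) + d(v, -153))/(19086 + R) = ((4125 - 1*21136) + (-2 + (⅓)*16²))/(19086 + 3612) = ((4125 - 21136) + (-2 + (⅓)*256))/22698 = (-17011 + (-2 + 256/3))*(1/22698) = (-17011 + 250/3)*(1/22698) = -50783/3*1/22698 = -50783/68094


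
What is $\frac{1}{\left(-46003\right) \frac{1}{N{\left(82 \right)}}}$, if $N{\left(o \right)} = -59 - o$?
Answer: $\frac{141}{46003} \approx 0.003065$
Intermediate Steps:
$\frac{1}{\left(-46003\right) \frac{1}{N{\left(82 \right)}}} = \frac{1}{\left(-46003\right) \frac{1}{-59 - 82}} = \frac{1}{\left(-46003\right) \frac{1}{-141}} = \frac{1}{\left(-46003\right) \left(- \frac{1}{141}\right)} = \frac{1}{\frac{46003}{141}} = \frac{141}{46003}$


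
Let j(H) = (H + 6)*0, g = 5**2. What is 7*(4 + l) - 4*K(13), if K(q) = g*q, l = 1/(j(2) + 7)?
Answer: -1271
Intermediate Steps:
g = 25
j(H) = 0 (j(H) = (6 + H)*0 = 0)
l = 1/7 (l = 1/(0 + 7) = 1/7 ≈ 0.14286)
K(q) = 25*q
7*(4 + l) - 4*K(13) = 7*(4 + 1/7) - 100*13 = 7*(29/7) - 4*325 = 29 - 1300 = -1271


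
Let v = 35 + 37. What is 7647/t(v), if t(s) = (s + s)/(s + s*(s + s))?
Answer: 1108815/2 ≈ 5.5441e+5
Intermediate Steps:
v = 72
t(s) = 2*s/(s + 2*s²) (t(s) = (2*s)/(s + s*(2*s)) = (2*s)/(s + 2*s²) = 2*s/(s + 2*s²))
7647/t(v) = 7647/((2/(1 + 2*72))) = 7647/((2/(1 + 144))) = 7647/((2/145)) = 7647/((2*(1/145))) = 7647/(2/145) = 7647*(145/2) = 1108815/2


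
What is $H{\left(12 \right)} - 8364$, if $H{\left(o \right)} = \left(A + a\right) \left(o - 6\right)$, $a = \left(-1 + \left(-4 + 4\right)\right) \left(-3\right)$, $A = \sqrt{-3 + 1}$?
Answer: $-8346 + 6 i \sqrt{2} \approx -8346.0 + 8.4853 i$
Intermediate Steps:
$A = i \sqrt{2}$ ($A = \sqrt{-2} = i \sqrt{2} \approx 1.4142 i$)
$a = 3$ ($a = \left(-1 + 0\right) \left(-3\right) = \left(-1\right) \left(-3\right) = 3$)
$H{\left(o \right)} = \left(-6 + o\right) \left(3 + i \sqrt{2}\right)$ ($H{\left(o \right)} = \left(i \sqrt{2} + 3\right) \left(o - 6\right) = \left(3 + i \sqrt{2}\right) \left(-6 + o\right) = \left(-6 + o\right) \left(3 + i \sqrt{2}\right)$)
$H{\left(12 \right)} - 8364 = \left(-18 + 3 \cdot 12 - 6 i \sqrt{2} + i 12 \sqrt{2}\right) - 8364 = \left(-18 + 36 - 6 i \sqrt{2} + 12 i \sqrt{2}\right) - 8364 = \left(18 + 6 i \sqrt{2}\right) - 8364 = -8346 + 6 i \sqrt{2}$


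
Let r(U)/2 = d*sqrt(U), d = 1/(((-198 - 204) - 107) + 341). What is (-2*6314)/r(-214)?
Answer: -530376*I*sqrt(214)/107 ≈ -72512.0*I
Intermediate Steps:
d = -1/168 (d = 1/((-402 - 107) + 341) = 1/(-509 + 341) = 1/(-168) = -1/168 ≈ -0.0059524)
r(U) = -sqrt(U)/84 (r(U) = 2*(-sqrt(U)/168) = -sqrt(U)/84)
(-2*6314)/r(-214) = (-2*6314)/((-I*sqrt(214)/84)) = -12628*42*I*sqrt(214)/107 = -530376*I*sqrt(214)/107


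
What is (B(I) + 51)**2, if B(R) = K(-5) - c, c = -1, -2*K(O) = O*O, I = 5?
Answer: 6241/4 ≈ 1560.3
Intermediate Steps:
K(O) = -O**2/2 (K(O) = -O*O/2 = -O**2/2)
B(R) = -23/2 (B(R) = -1/2*(-5)**2 - 1*(-1) = -1/2*25 + 1 = -25/2 + 1 = -23/2)
(B(I) + 51)**2 = (-23/2 + 51)**2 = (79/2)**2 = 6241/4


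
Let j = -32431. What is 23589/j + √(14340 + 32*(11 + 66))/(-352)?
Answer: -23589/32431 - √4201/176 ≈ -1.0956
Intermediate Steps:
23589/j + √(14340 + 32*(11 + 66))/(-352) = 23589/(-32431) + √(14340 + 32*(11 + 66))/(-352) = 23589*(-1/32431) + √(14340 + 32*77)*(-1/352) = -23589/32431 + √(14340 + 2464)*(-1/352) = -23589/32431 + √16804*(-1/352) = -23589/32431 + (2*√4201)*(-1/352) = -23589/32431 - √4201/176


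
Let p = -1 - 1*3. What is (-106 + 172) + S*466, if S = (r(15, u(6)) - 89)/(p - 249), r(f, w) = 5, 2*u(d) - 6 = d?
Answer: 55842/253 ≈ 220.72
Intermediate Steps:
u(d) = 3 + d/2
p = -4 (p = -1 - 3 = -4)
S = 84/253 (S = (5 - 89)/(-4 - 249) = -84/(-253) = -84*(-1/253) = 84/253 ≈ 0.33202)
(-106 + 172) + S*466 = (-106 + 172) + (84/253)*466 = 66 + 39144/253 = 55842/253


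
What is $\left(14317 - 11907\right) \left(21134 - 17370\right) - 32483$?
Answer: $9038757$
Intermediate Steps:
$\left(14317 - 11907\right) \left(21134 - 17370\right) - 32483 = 2410 \cdot 3764 - 32483 = 9071240 - 32483 = 9038757$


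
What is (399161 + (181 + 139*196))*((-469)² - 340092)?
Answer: -51246202766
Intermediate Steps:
(399161 + (181 + 139*196))*((-469)² - 340092) = (399161 + (181 + 27244))*(219961 - 340092) = (399161 + 27425)*(-120131) = 426586*(-120131) = -51246202766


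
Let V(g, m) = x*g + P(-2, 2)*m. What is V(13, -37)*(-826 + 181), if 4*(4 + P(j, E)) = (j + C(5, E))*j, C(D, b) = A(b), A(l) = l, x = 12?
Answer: -196080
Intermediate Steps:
C(D, b) = b
P(j, E) = -4 + j*(E + j)/4 (P(j, E) = -4 + ((j + E)*j)/4 = -4 + ((E + j)*j)/4 = -4 + (j*(E + j))/4 = -4 + j*(E + j)/4)
V(g, m) = -4*m + 12*g (V(g, m) = 12*g + (-4 + (¼)*(-2)² + (¼)*2*(-2))*m = 12*g + (-4 + (¼)*4 - 1)*m = 12*g + (-4 + 1 - 1)*m = 12*g - 4*m = -4*m + 12*g)
V(13, -37)*(-826 + 181) = (-4*(-37) + 12*13)*(-826 + 181) = (148 + 156)*(-645) = 304*(-645) = -196080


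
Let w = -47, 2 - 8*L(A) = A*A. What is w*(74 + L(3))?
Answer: -27495/8 ≈ -3436.9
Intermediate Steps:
L(A) = 1/4 - A**2/8 (L(A) = 1/4 - A*A/8 = 1/4 - A**2/8)
w*(74 + L(3)) = -47*(74 + (1/4 - 1/8*3**2)) = -47*(74 + (1/4 - 1/8*9)) = -47*(74 + (1/4 - 9/8)) = -47*(74 - 7/8) = -47*585/8 = -27495/8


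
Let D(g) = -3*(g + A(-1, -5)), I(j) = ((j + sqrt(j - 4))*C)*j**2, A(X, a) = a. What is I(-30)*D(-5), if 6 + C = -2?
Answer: 6480000 - 216000*I*sqrt(34) ≈ 6.48e+6 - 1.2595e+6*I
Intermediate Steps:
C = -8 (C = -6 - 2 = -8)
I(j) = j**2*(-8*j - 8*sqrt(-4 + j)) (I(j) = ((j + sqrt(j - 4))*(-8))*j**2 = ((j + sqrt(-4 + j))*(-8))*j**2 = (-8*j - 8*sqrt(-4 + j))*j**2 = j**2*(-8*j - 8*sqrt(-4 + j)))
D(g) = 15 - 3*g (D(g) = -3*(g - 5) = -3*(-5 + g) = 15 - 3*g)
I(-30)*D(-5) = (8*(-30)**2*(-1*(-30) - sqrt(-4 - 30)))*(15 - 3*(-5)) = (8*900*(30 - sqrt(-34)))*(15 + 15) = (8*900*(30 - I*sqrt(34)))*30 = (216000 - 7200*I*sqrt(34))*30 = 6480000 - 216000*I*sqrt(34)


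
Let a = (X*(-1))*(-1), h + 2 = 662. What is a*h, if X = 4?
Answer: 2640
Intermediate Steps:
h = 660 (h = -2 + 662 = 660)
a = 4 (a = (4*(-1))*(-1) = -4*(-1) = 4)
a*h = 4*660 = 2640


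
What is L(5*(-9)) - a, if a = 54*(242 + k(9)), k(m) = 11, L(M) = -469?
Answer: -14131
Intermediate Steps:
a = 13662 (a = 54*(242 + 11) = 54*253 = 13662)
L(5*(-9)) - a = -469 - 1*13662 = -469 - 13662 = -14131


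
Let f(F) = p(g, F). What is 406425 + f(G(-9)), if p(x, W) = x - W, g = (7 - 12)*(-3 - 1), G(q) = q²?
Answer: 406364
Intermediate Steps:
g = 20 (g = -5*(-4) = 20)
f(F) = 20 - F
406425 + f(G(-9)) = 406425 + (20 - 1*(-9)²) = 406425 + (20 - 1*81) = 406425 + (20 - 81) = 406425 - 61 = 406364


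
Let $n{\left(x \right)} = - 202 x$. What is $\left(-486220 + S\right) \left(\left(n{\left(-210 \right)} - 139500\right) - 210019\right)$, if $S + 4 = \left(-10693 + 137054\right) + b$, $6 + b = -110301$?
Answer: $144388736830$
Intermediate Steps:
$b = -110307$ ($b = -6 - 110301 = -110307$)
$S = 16050$ ($S = -4 + \left(\left(-10693 + 137054\right) - 110307\right) = -4 + \left(126361 - 110307\right) = -4 + 16054 = 16050$)
$\left(-486220 + S\right) \left(\left(n{\left(-210 \right)} - 139500\right) - 210019\right) = \left(-486220 + 16050\right) \left(\left(\left(-202\right) \left(-210\right) - 139500\right) - 210019\right) = - 470170 \left(\left(42420 - 139500\right) - 210019\right) = - 470170 \left(-97080 - 210019\right) = \left(-470170\right) \left(-307099\right) = 144388736830$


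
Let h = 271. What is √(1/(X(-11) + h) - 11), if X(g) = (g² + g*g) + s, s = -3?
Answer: I*√2860590/510 ≈ 3.3163*I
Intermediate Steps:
X(g) = -3 + 2*g² (X(g) = (g² + g*g) - 3 = (g² + g²) - 3 = 2*g² - 3 = -3 + 2*g²)
√(1/(X(-11) + h) - 11) = √(1/((-3 + 2*(-11)²) + 271) - 11) = √(1/((-3 + 2*121) + 271) - 11) = √(1/((-3 + 242) + 271) - 11) = √(1/(239 + 271) - 11) = √(1/510 - 11) = √(-5609/510) = I*√2860590/510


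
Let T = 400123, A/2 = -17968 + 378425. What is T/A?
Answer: 400123/720914 ≈ 0.55502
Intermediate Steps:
A = 720914 (A = 2*(-17968 + 378425) = 2*360457 = 720914)
T/A = 400123/720914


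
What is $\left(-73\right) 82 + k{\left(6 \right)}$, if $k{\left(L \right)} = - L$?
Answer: $-5992$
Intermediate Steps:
$\left(-73\right) 82 + k{\left(6 \right)} = \left(-73\right) 82 - 6 = -5986 - 6 = -5992$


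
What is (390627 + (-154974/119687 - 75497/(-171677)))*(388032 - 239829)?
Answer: 108139588912378220922/1867955009 ≈ 5.7892e+10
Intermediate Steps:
(390627 + (-154974/119687 - 75497/(-171677)))*(388032 - 239829) = (390627 + (-154974*1/119687 - 75497*(-1/171677)))*148203 = (390627 + (-154974/119687 + 75497/171677))*148203 = (390627 - 17569461959/20547505099)*148203 = (8026392704845114/20547505099)*148203 = 108139588912378220922/1867955009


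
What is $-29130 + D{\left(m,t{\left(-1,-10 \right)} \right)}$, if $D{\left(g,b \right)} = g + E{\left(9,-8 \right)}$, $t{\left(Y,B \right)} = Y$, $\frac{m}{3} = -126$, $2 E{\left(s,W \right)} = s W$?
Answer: $-29544$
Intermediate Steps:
$E{\left(s,W \right)} = \frac{W s}{2}$ ($E{\left(s,W \right)} = \frac{s W}{2} = \frac{W s}{2}$)
$m = -378$ ($m = 3 \left(-126\right) = -378$)
$D{\left(g,b \right)} = -36 + g$ ($D{\left(g,b \right)} = g + \frac{1}{2} \left(-8\right) 9 = g - 36 = -36 + g$)
$-29130 + D{\left(m,t{\left(-1,-10 \right)} \right)} = -29130 - 414 = -29544$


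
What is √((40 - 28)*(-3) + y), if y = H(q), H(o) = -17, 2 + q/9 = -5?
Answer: I*√53 ≈ 7.2801*I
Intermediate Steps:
q = -63 (q = -18 + 9*(-5) = -18 - 45 = -63)
y = -17
√((40 - 28)*(-3) + y) = √((40 - 28)*(-3) - 17) = √(12*(-3) - 17) = √(-36 - 17) = √(-53) = I*√53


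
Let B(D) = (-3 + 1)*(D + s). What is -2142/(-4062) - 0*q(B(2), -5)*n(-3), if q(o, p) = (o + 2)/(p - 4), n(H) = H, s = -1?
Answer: 357/677 ≈ 0.52733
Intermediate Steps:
B(D) = 2 - 2*D (B(D) = (-3 + 1)*(D - 1) = -2*(-1 + D) = 2 - 2*D)
q(o, p) = (2 + o)/(-4 + p)
-2142/(-4062) - 0*q(B(2), -5)*n(-3) = -2142/(-4062) - 0*((2 + (2 - 2*2))/(-4 - 5))*(-3) = -2142*(-1/4062) - 0*((2 + (2 - 4))/(-9))*(-3) = 357/677 - 0*(-(2 - 2)/9)*(-3) = 357/677 - 0*(-⅑*0)*(-3) = 357/677 - 0*0*(-3) = 357/677 - 0*(-3) = 357/677 - 1*0 = 357/677 + 0 = 357/677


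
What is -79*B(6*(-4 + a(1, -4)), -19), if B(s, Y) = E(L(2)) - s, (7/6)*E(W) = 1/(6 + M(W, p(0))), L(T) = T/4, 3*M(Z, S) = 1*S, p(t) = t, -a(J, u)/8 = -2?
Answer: 39737/7 ≈ 5676.7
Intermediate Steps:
a(J, u) = 16 (a(J, u) = -8*(-2) = 16)
M(Z, S) = S/3 (M(Z, S) = (1*S)/3 = S/3)
L(T) = T/4 (L(T) = T*(¼) = T/4)
E(W) = ⅐ (E(W) = 6/(7*(6 + (⅓)*0)) = 6/(7*(6 + 0)) = (6/7)/6 = (6/7)*(⅙) = ⅐)
B(s, Y) = ⅐ - s
-79*B(6*(-4 + a(1, -4)), -19) = -79*(⅐ - 6*(-4 + 16)) = -79*(⅐ - 6*12) = -79*(⅐ - 1*72) = -79*(⅐ - 72) = -79*(-503/7) = 39737/7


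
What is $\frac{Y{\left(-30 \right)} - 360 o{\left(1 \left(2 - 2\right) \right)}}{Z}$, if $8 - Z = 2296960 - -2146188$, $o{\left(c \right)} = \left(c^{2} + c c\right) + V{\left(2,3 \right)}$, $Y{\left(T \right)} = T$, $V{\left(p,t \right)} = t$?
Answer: $\frac{111}{444314} \approx 0.00024982$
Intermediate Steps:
$o{\left(c \right)} = 3 + 2 c^{2}$ ($o{\left(c \right)} = \left(c^{2} + c c\right) + 3 = \left(c^{2} + c^{2}\right) + 3 = 2 c^{2} + 3 = 3 + 2 c^{2}$)
$Z = -4443140$ ($Z = 8 - \left(2296960 - -2146188\right) = 8 - \left(2296960 + 2146188\right) = 8 - 4443148 = -4443140$)
$\frac{Y{\left(-30 \right)} - 360 o{\left(1 \left(2 - 2\right) \right)}}{Z} = \frac{-30 - 360 \left(3 + 2 \left(1 \left(2 - 2\right)\right)^{2}\right)}{-4443140} = \left(-30 - 360 \left(3 + 2 \left(1 \cdot 0\right)^{2}\right)\right) \left(- \frac{1}{4443140}\right) = \left(-30 - 360 \left(3 + 2 \cdot 0^{2}\right)\right) \left(- \frac{1}{4443140}\right) = \left(-30 - 360 \left(3 + 2 \cdot 0\right)\right) \left(- \frac{1}{4443140}\right) = \left(-30 - 360 \left(3 + 0\right)\right) \left(- \frac{1}{4443140}\right) = \left(-30 - 1080\right) \left(- \frac{1}{4443140}\right) = \left(-1110\right) \left(- \frac{1}{4443140}\right) = \frac{111}{444314}$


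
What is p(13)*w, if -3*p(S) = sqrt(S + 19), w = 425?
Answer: -1700*sqrt(2)/3 ≈ -801.39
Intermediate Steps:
p(S) = -sqrt(19 + S)/3 (p(S) = -sqrt(S + 19)/3 = -sqrt(19 + S)/3)
p(13)*w = -sqrt(19 + 13)/3*425 = -4*sqrt(2)/3*425 = -1700*sqrt(2)/3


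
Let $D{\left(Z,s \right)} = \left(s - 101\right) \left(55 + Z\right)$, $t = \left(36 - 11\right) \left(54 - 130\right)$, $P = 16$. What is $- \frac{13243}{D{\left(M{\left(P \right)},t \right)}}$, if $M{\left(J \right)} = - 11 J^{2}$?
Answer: $- \frac{13243}{5524761} \approx -0.002397$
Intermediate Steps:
$t = -1900$ ($t = 25 \left(-76\right) = -1900$)
$D{\left(Z,s \right)} = \left(-101 + s\right) \left(55 + Z\right)$
$- \frac{13243}{D{\left(M{\left(P \right)},t \right)}} = - \frac{13243}{-5555 - 101 \left(- 11 \cdot 16^{2}\right) + 55 \left(-1900\right) + - 11 \cdot 16^{2} \left(-1900\right)} = - \frac{13243}{-5555 - 101 \left(\left(-11\right) 256\right) - 104500 + \left(-11\right) 256 \left(-1900\right)} = - \frac{13243}{-5555 - -284416 - 104500 - -5350400} = - \frac{13243}{-5555 + 284416 - 104500 + 5350400} = - \frac{13243}{5524761}$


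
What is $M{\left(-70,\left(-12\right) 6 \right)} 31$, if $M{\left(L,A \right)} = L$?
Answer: $-2170$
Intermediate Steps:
$M{\left(-70,\left(-12\right) 6 \right)} 31 = \left(-70\right) 31 = -2170$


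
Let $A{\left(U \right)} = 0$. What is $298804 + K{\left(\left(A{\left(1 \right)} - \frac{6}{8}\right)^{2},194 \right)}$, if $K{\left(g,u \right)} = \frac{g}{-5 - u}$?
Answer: $\frac{951391927}{3184} \approx 2.988 \cdot 10^{5}$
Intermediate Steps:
$298804 + K{\left(\left(A{\left(1 \right)} - \frac{6}{8}\right)^{2},194 \right)} = 298804 - \frac{\left(0 - \frac{6}{8}\right)^{2}}{5 + 194} = 298804 - \frac{\left(0 - \frac{3}{4}\right)^{2}}{199} = 298804 - \left(0 - \frac{3}{4}\right)^{2} \cdot \frac{1}{199} = 298804 - \left(- \frac{3}{4}\right)^{2} \cdot \frac{1}{199} = 298804 - \frac{9}{16} \cdot \frac{1}{199} = 298804 - \frac{9}{3184} = \frac{951391927}{3184}$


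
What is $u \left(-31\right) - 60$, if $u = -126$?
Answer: $3846$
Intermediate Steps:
$u \left(-31\right) - 60 = \left(-126\right) \left(-31\right) - 60 = 3906 - 60 = 3846$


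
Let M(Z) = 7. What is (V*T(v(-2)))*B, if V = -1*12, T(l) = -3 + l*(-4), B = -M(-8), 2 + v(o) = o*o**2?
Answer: 3108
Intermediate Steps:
v(o) = -2 + o**3 (v(o) = -2 + o*o**2 = -2 + o**3)
B = -7 (B = -1*7 = -7)
T(l) = -3 - 4*l
V = -12
(V*T(v(-2)))*B = -12*(-3 - 4*(-2 + (-2)**3))*(-7) = -12*(-3 - 4*(-2 - 8))*(-7) = -12*(-3 - 4*(-10))*(-7) = -12*(-3 + 40)*(-7) = -12*37*(-7) = -444*(-7) = 3108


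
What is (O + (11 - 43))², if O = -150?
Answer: 33124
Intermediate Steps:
(O + (11 - 43))² = (-150 + (11 - 43))² = (-150 - 32)² = (-182)² = 33124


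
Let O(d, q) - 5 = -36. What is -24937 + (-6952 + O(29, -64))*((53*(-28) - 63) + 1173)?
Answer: 2586705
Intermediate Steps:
O(d, q) = -31 (O(d, q) = 5 - 36 = -31)
-24937 + (-6952 + O(29, -64))*((53*(-28) - 63) + 1173) = -24937 + (-6952 - 31)*((53*(-28) - 63) + 1173) = -24937 - 6983*((-1484 - 63) + 1173) = -24937 - 6983*(-1547 + 1173) = -24937 - 6983*(-374) = -24937 + 2611642 = 2586705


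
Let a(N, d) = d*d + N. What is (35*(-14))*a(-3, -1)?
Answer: 980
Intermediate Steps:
a(N, d) = N + d² (a(N, d) = d² + N = N + d²)
(35*(-14))*a(-3, -1) = (35*(-14))*(-3 + (-1)²) = -490*(-3 + 1) = -490*(-2) = 980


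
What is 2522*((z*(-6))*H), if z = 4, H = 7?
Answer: -423696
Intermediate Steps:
2522*((z*(-6))*H) = 2522*((4*(-6))*7) = 2522*(-24*7) = 2522*(-168) = -423696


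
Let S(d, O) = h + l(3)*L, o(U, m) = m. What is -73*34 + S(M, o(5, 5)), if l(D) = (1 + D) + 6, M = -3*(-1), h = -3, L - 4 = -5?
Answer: -2495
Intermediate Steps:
L = -1 (L = 4 - 5 = -1)
M = 3
l(D) = 7 + D
S(d, O) = -13 (S(d, O) = -3 + (7 + 3)*(-1) = -3 + 10*(-1) = -3 - 10 = -13)
-73*34 + S(M, o(5, 5)) = -73*34 - 13 = -2482 - 13 = -2495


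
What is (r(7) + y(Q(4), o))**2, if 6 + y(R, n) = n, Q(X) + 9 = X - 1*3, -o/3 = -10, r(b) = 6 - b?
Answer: 529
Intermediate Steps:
o = 30 (o = -3*(-10) = 30)
Q(X) = -12 + X (Q(X) = -9 + (X - 1*3) = -9 + (X - 3) = -9 + (-3 + X) = -12 + X)
y(R, n) = -6 + n
(r(7) + y(Q(4), o))**2 = ((6 - 1*7) + (-6 + 30))**2 = ((6 - 7) + 24)**2 = (-1 + 24)**2 = 23**2 = 529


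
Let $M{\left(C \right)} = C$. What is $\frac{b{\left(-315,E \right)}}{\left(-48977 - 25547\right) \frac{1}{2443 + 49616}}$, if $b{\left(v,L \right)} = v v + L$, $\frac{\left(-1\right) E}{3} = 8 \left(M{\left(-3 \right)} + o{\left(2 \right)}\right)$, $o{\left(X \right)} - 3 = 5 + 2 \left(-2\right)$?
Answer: $- \frac{5164304859}{74524} \approx -69297.0$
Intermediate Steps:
$o{\left(X \right)} = 4$ ($o{\left(X \right)} = 3 + \left(5 + 2 \left(-2\right)\right) = 3 + \left(5 - 4\right) = 3 + 1 = 4$)
$E = -24$ ($E = - 3 \cdot 8 \left(-3 + 4\right) = - 3 \cdot 8 \cdot 1 = \left(-3\right) 8 = -24$)
$b{\left(v,L \right)} = L + v^{2}$ ($b{\left(v,L \right)} = v^{2} + L = L + v^{2}$)
$\frac{b{\left(-315,E \right)}}{\left(-48977 - 25547\right) \frac{1}{2443 + 49616}} = \frac{-24 + \left(-315\right)^{2}}{\left(-48977 - 25547\right) \frac{1}{2443 + 49616}} = \frac{-24 + 99225}{\left(-74524\right) \frac{1}{52059}} = \frac{99201}{\left(-74524\right) \frac{1}{52059}} = \frac{99201}{- \frac{74524}{52059}} = 99201 \left(- \frac{52059}{74524}\right) = - \frac{5164304859}{74524}$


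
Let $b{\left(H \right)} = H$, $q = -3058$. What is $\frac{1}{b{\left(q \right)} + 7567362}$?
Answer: $\frac{1}{7564304} \approx 1.322 \cdot 10^{-7}$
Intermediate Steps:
$\frac{1}{b{\left(q \right)} + 7567362} = \frac{1}{-3058 + 7567362} = \frac{1}{7564304}$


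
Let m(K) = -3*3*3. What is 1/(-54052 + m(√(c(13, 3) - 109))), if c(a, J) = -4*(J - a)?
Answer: -1/54079 ≈ -1.8491e-5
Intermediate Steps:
c(a, J) = -4*J + 4*a
m(K) = -27 (m(K) = -9*3 = -27)
1/(-54052 + m(√(c(13, 3) - 109))) = 1/(-54052 - 27) = 1/(-54079) = -1/54079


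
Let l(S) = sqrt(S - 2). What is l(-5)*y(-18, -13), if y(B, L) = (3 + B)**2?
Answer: 225*I*sqrt(7) ≈ 595.29*I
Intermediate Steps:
l(S) = sqrt(-2 + S)
l(-5)*y(-18, -13) = sqrt(-2 - 5)*(3 - 18)**2 = sqrt(-7)*(-15)**2 = (I*sqrt(7))*225 = 225*I*sqrt(7)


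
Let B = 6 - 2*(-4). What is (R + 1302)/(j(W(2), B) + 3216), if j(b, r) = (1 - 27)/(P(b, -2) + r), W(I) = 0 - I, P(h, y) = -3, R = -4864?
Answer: -19591/17675 ≈ -1.1084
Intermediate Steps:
W(I) = -I
B = 14 (B = 6 + 8 = 14)
j(b, r) = -26/(-3 + r) (j(b, r) = (1 - 27)/(-3 + r) = -26/(-3 + r))
(R + 1302)/(j(W(2), B) + 3216) = (-4864 + 1302)/(-26/(-3 + 14) + 3216) = -3562/(-26/11 + 3216) = -3562/35350/11 = -3562*11/35350 = -19591/17675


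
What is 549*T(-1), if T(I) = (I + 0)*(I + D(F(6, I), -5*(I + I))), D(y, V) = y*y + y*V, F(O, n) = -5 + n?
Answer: 13725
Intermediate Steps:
D(y, V) = y² + V*y
T(I) = I*(I + (-5 + I)*(-5 - 9*I)) (T(I) = (I + 0)*(I + (-5 + I)*(-5*(I + I) + (-5 + I))) = I*(I + (-5 + I)*(-10*I + (-5 + I))) = I*(I + (-5 + I)*(-5 - 9*I)))
549*T(-1) = 549*(-(-1 - (-5 - 1)*(5 + 9*(-1)))) = 549*(-(-1 - 1*(-6)*(5 - 9))) = 549*(-(-1 - 1*(-6)*(-4))) = 549*(-(-1 - 24)) = 549*(-1*(-25)) = 549*25 = 13725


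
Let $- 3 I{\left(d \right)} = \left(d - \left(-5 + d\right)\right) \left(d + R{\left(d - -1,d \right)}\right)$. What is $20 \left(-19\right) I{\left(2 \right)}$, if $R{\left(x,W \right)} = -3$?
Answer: $- \frac{1900}{3} \approx -633.33$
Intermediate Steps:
$I{\left(d \right)} = 5 - \frac{5 d}{3}$ ($I{\left(d \right)} = - \frac{\left(d - \left(-5 + d\right)\right) \left(d - 3\right)}{3} = - \frac{\left(d - \left(-5 + d\right)\right) \left(-3 + d\right)}{3} = - \frac{5 \left(-3 + d\right)}{3} = - \frac{-15 + 5 d}{3} = 5 - \frac{5 d}{3}$)
$20 \left(-19\right) I{\left(2 \right)} = 20 \left(-19\right) \left(5 - \frac{10}{3}\right) = - 380 \left(5 - \frac{10}{3}\right) = \left(-380\right) \frac{5}{3} = - \frac{1900}{3}$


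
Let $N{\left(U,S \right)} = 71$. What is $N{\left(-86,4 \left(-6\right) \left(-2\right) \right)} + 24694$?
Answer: $24765$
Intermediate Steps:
$N{\left(-86,4 \left(-6\right) \left(-2\right) \right)} + 24694 = 71 + 24694 = 24765$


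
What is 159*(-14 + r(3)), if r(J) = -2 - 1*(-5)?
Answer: -1749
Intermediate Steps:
r(J) = 3 (r(J) = -2 + 5 = 3)
159*(-14 + r(3)) = 159*(-14 + 3) = 159*(-11) = -1749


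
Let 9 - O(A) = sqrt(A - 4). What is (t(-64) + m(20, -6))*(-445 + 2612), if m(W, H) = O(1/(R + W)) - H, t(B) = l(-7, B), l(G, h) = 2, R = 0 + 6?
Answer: 36839 - 2167*I*sqrt(2678)/26 ≈ 36839.0 - 4313.1*I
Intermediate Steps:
R = 6
t(B) = 2
O(A) = 9 - sqrt(-4 + A) (O(A) = 9 - sqrt(A - 4) = 9 - sqrt(-4 + A))
m(W, H) = 9 - H - sqrt(-4 + 1/(6 + W)) (m(W, H) = (9 - sqrt(-4 + 1/(6 + W))) - H = 9 - H - sqrt(-4 + 1/(6 + W)))
(t(-64) + m(20, -6))*(-445 + 2612) = (2 + (9 - 1*(-6) - sqrt(-(23 + 4*20)/(6 + 20))))*(-445 + 2612) = (2 + (9 + 6 - sqrt(-1*(23 + 80)/26)))*2167 = (2 + (9 + 6 - sqrt(-1*1/26*103)))*2167 = (2 + (9 + 6 - sqrt(-103/26)))*2167 = (2 + (9 + 6 - I*sqrt(2678)/26))*2167 = (2 + (15 - I*sqrt(2678)/26))*2167 = (17 - I*sqrt(2678)/26)*2167 = 36839 - 2167*I*sqrt(2678)/26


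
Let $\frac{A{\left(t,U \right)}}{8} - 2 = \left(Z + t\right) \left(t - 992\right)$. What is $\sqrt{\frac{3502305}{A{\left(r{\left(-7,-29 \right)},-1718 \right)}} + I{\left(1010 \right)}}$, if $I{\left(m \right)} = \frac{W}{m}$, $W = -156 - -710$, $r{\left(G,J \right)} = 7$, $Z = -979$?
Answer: $\frac{\sqrt{940479050695687735}}{966996220} \approx 1.0029$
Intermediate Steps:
$A{\left(t,U \right)} = 16 + 8 \left(-992 + t\right) \left(-979 + t\right)$ ($A{\left(t,U \right)} = 16 + 8 \left(-979 + t\right) \left(t - 992\right) = 16 + 8 \left(-979 + t\right) \left(-992 + t\right) = 16 + 8 \left(-992 + t\right) \left(-979 + t\right)$)
$W = 554$ ($W = -156 + 710 = 554$)
$I{\left(m \right)} = \frac{554}{m}$
$\sqrt{\frac{3502305}{A{\left(r{\left(-7,-29 \right)},-1718 \right)}} + I{\left(1010 \right)}} = \sqrt{\frac{3502305}{7769360 - 110376 + 8 \cdot 7^{2}} + \frac{554}{1010}} = \sqrt{\frac{3502305}{7769360 - 110376 + 8 \cdot 49} + 554 \cdot \frac{1}{1010}} = \sqrt{\frac{3502305}{7769360 - 110376 + 392} + \frac{277}{505}} = \sqrt{\frac{3502305}{7659376} + \frac{277}{505}} = \sqrt{\frac{3890311177}{3867984880}} = \frac{\sqrt{940479050695687735}}{966996220}$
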